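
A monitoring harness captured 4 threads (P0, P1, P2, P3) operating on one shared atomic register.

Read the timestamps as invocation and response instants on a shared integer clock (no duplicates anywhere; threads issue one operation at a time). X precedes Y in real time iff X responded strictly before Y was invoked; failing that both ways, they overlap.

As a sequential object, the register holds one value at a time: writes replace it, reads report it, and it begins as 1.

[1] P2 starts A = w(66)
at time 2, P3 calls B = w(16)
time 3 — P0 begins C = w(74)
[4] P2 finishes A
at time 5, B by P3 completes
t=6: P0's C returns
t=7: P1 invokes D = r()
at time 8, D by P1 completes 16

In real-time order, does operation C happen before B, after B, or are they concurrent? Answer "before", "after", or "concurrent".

concurrent

C spans [3,6], B spans [2,5]
the intervals overlap in both directions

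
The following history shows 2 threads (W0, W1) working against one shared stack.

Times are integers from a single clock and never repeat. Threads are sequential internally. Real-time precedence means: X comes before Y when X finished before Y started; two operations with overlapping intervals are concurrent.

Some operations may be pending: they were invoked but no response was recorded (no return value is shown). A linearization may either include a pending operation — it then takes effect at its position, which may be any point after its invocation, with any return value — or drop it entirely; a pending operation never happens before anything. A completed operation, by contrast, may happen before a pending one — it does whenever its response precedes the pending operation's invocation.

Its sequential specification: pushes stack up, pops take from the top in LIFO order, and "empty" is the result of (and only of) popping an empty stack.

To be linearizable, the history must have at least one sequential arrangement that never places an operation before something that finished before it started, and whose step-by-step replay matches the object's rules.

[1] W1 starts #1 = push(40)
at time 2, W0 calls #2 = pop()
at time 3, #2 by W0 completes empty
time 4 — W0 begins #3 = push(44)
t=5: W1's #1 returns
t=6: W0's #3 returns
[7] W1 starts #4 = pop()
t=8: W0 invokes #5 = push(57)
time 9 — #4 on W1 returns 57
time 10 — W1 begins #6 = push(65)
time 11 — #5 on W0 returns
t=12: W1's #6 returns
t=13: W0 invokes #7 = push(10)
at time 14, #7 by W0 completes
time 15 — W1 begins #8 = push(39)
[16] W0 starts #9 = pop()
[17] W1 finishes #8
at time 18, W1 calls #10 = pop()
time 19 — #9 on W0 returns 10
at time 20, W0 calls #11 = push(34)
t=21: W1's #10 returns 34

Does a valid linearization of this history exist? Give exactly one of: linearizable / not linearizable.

witness order: #2, #1, #3, #5, #4, #6, #7, #9, #8, #11, #10
after step 1 (#2 pop() → empty): stack <>
after step 2 (#1 push(40)): stack <40>
after step 3 (#3 push(44)): stack <40,44>
after step 4 (#5 push(57)): stack <40,44,57>
after step 5 (#4 pop() → 57): stack <40,44>
after step 6 (#6 push(65)): stack <40,44,65>
after step 7 (#7 push(10)): stack <40,44,65,10>
after step 8 (#9 pop() → 10): stack <40,44,65>
after step 9 (#8 push(39)): stack <40,44,65,39>
after step 10 (#11 push(34) (pending, included)): stack <40,44,65,39,34>
after step 11 (#10 pop() → 34): stack <40,44,65,39>

linearizable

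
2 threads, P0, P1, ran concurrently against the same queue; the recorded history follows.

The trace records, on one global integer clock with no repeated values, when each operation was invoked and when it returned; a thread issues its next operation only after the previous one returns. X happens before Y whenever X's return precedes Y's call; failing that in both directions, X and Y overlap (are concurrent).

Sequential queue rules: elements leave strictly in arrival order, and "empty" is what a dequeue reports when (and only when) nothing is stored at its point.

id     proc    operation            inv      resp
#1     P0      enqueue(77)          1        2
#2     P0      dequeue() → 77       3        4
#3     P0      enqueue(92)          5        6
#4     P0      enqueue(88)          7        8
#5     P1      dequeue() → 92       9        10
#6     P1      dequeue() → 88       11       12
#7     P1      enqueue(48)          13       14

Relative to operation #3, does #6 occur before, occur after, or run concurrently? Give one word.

after

#6 spans [11,12], #3 spans [5,6]
resp(#3)=6 < inv(#6)=11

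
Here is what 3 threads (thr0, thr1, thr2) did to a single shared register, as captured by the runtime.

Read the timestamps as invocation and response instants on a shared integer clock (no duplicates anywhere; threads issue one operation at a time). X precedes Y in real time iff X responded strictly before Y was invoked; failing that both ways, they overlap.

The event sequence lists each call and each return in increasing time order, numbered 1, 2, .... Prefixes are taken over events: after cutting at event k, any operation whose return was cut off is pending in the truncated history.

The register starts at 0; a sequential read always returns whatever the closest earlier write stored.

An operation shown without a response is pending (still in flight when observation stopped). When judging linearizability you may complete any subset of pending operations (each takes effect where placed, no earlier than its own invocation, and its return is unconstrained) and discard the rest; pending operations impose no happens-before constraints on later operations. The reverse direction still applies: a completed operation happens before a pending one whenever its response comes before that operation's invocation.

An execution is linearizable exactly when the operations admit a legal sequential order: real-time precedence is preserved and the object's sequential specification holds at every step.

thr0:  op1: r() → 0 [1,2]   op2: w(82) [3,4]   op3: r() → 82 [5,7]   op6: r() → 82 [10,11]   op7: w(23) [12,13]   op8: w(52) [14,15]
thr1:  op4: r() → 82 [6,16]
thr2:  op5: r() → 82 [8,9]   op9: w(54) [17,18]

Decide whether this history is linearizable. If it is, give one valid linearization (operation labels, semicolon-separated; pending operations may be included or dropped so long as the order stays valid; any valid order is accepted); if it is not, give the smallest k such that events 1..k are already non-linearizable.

linearizable — witness: op1; op2; op3; op4; op5; op6; op7; op8; op9

step 1: op1 r() → 0 — value 0
step 2: op2 w(82) — value 82
step 3: op3 r() → 82 — value 82
step 4: op4 r() → 82 — value 82
step 5: op5 r() → 82 — value 82
step 6: op6 r() → 82 — value 82
step 7: op7 w(23) — value 23
step 8: op8 w(52) — value 52
step 9: op9 w(54) — value 54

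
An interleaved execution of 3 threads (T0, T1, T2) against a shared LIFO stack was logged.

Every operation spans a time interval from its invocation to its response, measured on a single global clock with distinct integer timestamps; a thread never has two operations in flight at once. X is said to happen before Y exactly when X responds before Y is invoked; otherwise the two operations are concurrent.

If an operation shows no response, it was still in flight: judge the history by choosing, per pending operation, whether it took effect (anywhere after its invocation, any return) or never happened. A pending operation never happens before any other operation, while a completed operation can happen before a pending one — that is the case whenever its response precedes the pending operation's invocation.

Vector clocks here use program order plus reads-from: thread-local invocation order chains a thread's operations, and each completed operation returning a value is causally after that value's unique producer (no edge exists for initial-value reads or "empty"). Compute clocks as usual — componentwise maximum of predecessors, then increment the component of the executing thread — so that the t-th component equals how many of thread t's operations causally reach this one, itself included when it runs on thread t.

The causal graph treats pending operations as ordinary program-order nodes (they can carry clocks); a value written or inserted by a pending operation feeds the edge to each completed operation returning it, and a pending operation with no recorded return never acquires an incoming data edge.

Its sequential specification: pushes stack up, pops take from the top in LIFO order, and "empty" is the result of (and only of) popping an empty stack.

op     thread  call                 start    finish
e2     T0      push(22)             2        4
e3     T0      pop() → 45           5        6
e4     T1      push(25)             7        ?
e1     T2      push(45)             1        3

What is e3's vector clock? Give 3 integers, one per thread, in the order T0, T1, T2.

(2, 0, 1)

e1, invoked 1, has no incoming edges; only T2's bump applies → (0, 0, 1)
e4, invoked 7, has no incoming edges; only T1's bump applies → (0, 1, 0)
e2, invoked 2, has no incoming edges; only T0's bump applies → (1, 0, 0)
from VC(e1)=(0, 0, 1), VC(e2)=(1, 0, 0), e3 (invoked 5) maxes components and bumps T0 → (2, 0, 1)
target: VC(e3) = (2, 0, 1)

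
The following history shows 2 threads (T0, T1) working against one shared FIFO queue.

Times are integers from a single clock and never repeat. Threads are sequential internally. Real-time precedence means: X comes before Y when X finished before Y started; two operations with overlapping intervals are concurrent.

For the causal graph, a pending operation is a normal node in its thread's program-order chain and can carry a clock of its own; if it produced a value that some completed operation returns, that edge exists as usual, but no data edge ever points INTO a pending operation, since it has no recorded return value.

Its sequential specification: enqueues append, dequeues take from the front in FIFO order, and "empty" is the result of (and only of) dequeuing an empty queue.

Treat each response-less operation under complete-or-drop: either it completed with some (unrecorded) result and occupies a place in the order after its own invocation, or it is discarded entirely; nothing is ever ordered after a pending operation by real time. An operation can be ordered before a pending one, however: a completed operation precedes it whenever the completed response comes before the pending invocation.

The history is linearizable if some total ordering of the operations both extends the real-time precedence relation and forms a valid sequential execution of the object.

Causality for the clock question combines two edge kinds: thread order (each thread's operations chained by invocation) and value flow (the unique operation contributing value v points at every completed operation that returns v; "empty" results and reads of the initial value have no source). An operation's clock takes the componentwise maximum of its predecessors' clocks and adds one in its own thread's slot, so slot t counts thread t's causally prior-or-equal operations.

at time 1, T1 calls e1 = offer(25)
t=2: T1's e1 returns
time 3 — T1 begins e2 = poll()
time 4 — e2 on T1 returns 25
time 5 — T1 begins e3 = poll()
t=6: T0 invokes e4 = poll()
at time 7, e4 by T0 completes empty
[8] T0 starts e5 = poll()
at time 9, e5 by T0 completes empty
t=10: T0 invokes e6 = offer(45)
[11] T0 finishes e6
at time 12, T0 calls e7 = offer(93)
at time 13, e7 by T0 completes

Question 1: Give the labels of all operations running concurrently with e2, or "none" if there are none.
Answer: none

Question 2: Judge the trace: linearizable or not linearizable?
witness order: e1, e2, e3, e4, e5, e6, e7
after step 1 (e1 offer(25)): queue <25>
after step 2 (e2 poll() → 25): queue <>
after step 3 (e3 poll() (pending, included)): queue <>
after step 4 (e4 poll() → empty): queue <>
after step 5 (e5 poll() → empty): queue <>
after step 6 (e6 offer(45)): queue <45>
after step 7 (e7 offer(93)): queue <45,93>

linearizable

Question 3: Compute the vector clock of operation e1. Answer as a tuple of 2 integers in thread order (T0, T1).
Answer: (0, 1)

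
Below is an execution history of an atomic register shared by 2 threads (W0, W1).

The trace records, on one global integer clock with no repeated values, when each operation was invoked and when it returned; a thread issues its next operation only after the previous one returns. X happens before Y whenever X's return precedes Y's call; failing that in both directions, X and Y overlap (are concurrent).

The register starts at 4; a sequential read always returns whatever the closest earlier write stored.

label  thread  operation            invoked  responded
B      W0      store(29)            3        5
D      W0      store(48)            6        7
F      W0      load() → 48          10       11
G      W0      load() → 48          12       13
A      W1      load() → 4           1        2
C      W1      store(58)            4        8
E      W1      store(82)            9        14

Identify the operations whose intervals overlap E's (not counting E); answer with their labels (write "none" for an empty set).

E spans [9,14]: anything still running between times 9 and 14 counts as concurrent
A [1,2]: before
B [3,5]: before
C [4,8]: before
D [6,7]: before
F [10,11]: concurrent
G [12,13]: concurrent

F, G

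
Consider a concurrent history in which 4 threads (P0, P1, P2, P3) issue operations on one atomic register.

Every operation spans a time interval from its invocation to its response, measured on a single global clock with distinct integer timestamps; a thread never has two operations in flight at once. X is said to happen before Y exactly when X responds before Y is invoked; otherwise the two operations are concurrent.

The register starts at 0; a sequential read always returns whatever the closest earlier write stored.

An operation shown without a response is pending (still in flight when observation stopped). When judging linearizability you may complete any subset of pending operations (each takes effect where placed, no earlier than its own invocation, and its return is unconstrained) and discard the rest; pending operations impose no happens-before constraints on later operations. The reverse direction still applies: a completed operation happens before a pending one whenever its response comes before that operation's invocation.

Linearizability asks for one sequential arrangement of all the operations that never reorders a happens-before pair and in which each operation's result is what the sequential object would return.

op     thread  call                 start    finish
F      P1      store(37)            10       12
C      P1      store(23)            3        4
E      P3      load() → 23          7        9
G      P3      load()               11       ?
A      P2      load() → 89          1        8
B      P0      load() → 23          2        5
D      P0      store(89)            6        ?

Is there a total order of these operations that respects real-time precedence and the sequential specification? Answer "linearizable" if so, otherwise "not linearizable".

a witness: C, B, E, D, A, F
after step 1 (C store(23)): value 23
after step 2 (B load() → 23): value 23
after step 3 (E load() → 23): value 23
after step 4 (D store(89) (pending, included)): value 89
after step 5 (A load() → 89): value 89
after step 6 (F store(37)): value 37

linearizable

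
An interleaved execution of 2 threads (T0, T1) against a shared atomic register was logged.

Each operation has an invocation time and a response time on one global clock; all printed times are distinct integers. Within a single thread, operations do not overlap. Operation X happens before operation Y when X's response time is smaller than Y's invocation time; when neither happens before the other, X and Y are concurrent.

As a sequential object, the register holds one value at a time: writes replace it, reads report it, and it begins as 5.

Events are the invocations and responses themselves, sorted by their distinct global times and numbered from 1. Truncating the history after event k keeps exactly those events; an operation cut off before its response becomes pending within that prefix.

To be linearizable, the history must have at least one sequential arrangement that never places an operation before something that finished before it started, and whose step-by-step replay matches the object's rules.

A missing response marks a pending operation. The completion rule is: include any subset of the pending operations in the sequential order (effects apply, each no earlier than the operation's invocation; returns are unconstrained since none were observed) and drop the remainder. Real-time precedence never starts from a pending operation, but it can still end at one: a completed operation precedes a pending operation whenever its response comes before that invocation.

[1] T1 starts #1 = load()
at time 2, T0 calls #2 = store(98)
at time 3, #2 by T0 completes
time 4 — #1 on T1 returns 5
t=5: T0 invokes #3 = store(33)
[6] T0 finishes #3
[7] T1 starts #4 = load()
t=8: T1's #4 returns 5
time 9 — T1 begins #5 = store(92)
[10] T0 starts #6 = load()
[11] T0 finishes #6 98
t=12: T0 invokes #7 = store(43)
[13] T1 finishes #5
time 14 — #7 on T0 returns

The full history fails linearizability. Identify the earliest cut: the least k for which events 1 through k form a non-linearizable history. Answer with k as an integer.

8

events 1..7 are linearizable; a witness order is #1, #2, #3:
1. #1 load() → 5, leaving value 5
2. #2 store(98), leaving value 98
3. #3 store(33), leaving value 33
at event 8 (#4's time-8 response) nothing linearizes any more
take #1, #2, #3, #4: step 4 already fails, because #4 load() → 5 cannot occur there
take #2, #1, #3, #4: step 2 already fails, because #1 load() → 5 cannot occur there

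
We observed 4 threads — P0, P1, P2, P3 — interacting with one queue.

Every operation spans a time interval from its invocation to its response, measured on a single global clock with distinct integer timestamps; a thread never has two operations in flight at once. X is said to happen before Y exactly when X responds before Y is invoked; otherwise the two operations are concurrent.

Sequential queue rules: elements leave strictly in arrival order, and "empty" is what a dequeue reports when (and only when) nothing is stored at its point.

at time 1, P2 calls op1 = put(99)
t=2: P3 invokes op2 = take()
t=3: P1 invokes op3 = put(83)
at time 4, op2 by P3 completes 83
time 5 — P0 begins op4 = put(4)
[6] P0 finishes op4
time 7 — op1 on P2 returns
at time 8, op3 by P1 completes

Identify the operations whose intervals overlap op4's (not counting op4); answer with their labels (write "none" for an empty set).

op1, op3

concurrent with op4 ([5,6]): every op whose interval crosses 5..6
op1 [1,7]: concurrent
op2 [2,4]: before
op3 [3,8]: concurrent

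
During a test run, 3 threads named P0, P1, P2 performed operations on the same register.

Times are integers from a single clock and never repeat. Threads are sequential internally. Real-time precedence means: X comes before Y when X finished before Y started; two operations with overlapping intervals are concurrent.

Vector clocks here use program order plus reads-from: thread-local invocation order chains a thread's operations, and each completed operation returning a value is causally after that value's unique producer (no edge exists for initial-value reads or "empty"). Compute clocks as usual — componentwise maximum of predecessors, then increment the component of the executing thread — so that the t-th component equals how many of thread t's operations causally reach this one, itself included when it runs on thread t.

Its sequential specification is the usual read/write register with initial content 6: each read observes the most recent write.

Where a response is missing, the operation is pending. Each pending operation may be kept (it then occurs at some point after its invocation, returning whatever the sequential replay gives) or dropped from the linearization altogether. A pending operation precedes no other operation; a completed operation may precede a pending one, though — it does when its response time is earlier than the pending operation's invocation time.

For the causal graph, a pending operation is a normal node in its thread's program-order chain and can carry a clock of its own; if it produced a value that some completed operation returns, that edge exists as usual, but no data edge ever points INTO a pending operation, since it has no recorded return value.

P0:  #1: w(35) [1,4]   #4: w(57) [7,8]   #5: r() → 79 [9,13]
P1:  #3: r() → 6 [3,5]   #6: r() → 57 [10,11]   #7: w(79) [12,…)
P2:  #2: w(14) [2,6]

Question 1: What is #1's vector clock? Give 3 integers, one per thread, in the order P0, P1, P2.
(1, 0, 0)

#2, invoked 2, has no incoming edges; only P2's bump applies → (0, 0, 1)
#3, invoked 3, has no incoming edges; only P1's bump applies → (0, 1, 0)
#1, invoked 1, has no incoming edges; only P0's bump applies → (1, 0, 0)
VC(#4, invoked at 7): max of VC(#1)=(1, 0, 0), then +1 on thread P0 → (2, 0, 0)
VC(#6, invoked at 10): max of VC(#3)=(0, 1, 0), VC(#4)=(2, 0, 0), then +1 on thread P1 → (2, 2, 0)
VC(#7, invoked at 12): max of VC(#6)=(2, 2, 0), then +1 on thread P1 → (2, 3, 0)
VC(#5, invoked at 9): max of VC(#4)=(2, 0, 0), VC(#7)=(2, 3, 0), then +1 on thread P0 → (3, 3, 0)
target: VC(#1) = (1, 0, 0)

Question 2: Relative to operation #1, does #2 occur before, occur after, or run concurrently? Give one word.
concurrent

#2 spans [2,6], #1 spans [1,4]
the intervals overlap in both directions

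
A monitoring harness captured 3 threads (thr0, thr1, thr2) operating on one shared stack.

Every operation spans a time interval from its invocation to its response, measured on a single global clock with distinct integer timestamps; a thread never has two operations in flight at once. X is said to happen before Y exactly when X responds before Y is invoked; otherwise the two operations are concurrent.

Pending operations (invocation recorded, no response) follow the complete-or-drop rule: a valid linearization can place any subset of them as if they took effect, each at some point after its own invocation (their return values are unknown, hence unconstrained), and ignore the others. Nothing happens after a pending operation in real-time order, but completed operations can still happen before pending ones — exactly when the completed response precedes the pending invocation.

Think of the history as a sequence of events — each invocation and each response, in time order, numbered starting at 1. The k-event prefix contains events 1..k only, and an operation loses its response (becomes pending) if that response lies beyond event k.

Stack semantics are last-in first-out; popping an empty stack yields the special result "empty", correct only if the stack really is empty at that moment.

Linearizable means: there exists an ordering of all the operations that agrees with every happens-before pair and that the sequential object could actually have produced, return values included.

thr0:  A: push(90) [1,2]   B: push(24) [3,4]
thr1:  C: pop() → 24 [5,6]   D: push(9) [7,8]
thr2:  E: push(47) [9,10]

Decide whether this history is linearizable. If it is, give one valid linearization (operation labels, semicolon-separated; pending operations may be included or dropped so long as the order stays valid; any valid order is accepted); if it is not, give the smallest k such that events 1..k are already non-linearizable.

linearizable — witness: A; B; C; D; E

step 1: A push(90) — stack <90>
step 2: B push(24) — stack <90,24>
step 3: C pop() → 24 — stack <90>
step 4: D push(9) — stack <90,9>
step 5: E push(47) — stack <90,9,47>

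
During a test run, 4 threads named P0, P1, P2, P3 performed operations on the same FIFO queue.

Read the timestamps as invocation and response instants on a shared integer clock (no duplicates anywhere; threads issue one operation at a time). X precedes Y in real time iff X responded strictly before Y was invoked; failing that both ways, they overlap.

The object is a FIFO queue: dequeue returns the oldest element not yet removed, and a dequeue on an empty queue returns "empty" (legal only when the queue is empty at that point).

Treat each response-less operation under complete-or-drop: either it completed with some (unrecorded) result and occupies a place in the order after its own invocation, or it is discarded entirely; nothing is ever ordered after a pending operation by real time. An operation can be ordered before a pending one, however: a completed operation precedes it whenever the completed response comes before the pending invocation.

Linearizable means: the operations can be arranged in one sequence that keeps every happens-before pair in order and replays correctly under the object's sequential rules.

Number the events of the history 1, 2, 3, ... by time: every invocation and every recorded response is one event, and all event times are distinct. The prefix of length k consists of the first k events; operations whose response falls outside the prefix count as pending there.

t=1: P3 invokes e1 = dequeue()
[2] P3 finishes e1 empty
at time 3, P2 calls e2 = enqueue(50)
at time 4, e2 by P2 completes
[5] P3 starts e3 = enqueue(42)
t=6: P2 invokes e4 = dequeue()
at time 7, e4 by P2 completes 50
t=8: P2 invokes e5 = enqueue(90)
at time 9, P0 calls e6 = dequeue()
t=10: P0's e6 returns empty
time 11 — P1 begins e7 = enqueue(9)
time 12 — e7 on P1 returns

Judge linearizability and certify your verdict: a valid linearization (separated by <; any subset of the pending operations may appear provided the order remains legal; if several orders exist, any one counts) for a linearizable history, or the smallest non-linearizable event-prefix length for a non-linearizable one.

linearizable — witness: e1 < e2 < e4 < e6 < e3 < e5 < e7

step 1: e1 dequeue() → empty — queue <>
step 2: e2 enqueue(50) — queue <50>
step 3: e4 dequeue() → 50 — queue <>
step 4: e6 dequeue() → empty — queue <>
step 5: e3 enqueue(42) (pending, included) — queue <42>
step 6: e5 enqueue(90) (pending, included) — queue <42,90>
step 7: e7 enqueue(9) — queue <42,90,9>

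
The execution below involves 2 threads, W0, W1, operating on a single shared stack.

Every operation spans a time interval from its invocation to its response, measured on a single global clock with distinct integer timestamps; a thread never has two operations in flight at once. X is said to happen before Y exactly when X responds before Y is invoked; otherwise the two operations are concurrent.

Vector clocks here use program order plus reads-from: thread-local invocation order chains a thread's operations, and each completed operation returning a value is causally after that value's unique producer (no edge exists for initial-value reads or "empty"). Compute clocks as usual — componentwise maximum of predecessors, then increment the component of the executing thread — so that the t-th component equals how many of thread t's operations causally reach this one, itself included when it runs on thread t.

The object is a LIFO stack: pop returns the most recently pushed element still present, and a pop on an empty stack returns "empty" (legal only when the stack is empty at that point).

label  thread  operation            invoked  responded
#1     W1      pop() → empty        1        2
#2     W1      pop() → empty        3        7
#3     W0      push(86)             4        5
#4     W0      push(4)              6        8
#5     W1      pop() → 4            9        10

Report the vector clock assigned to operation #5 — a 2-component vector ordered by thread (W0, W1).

(2, 3)

no predecessors for #1 (invoked 1): W1 increments from zero → (0, 1)
no predecessors for #3 (invoked 4): W0 increments from zero → (1, 0)
#2 (invocation 3): componentwise max over VC(#1)=(0, 1), +1 at W1, giving (0, 2)
#4 (invocation 6): componentwise max over VC(#3)=(1, 0), +1 at W0, giving (2, 0)
#5 (invocation 9): componentwise max over VC(#2)=(0, 2), VC(#4)=(2, 0), +1 at W1, giving (2, 3)
target: VC(#5) = (2, 3)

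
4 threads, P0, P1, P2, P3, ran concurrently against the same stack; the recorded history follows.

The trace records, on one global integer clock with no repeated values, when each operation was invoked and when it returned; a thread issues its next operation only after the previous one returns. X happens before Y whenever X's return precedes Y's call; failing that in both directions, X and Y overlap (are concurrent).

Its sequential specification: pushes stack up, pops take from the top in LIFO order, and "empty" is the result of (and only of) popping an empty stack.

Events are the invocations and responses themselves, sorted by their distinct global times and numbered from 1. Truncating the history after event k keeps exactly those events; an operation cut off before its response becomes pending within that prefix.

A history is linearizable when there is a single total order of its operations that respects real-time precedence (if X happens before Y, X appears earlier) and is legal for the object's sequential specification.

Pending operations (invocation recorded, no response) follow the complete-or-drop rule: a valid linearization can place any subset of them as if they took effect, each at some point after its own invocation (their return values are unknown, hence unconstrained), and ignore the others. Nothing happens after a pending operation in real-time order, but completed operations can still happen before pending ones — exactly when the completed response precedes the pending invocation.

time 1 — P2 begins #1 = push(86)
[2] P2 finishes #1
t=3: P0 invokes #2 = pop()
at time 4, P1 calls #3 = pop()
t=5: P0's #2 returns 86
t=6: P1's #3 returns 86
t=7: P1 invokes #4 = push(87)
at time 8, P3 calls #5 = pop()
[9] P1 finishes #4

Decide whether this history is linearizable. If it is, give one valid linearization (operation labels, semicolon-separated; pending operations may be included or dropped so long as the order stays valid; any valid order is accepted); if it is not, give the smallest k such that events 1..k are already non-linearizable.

not linearizable — minimal violating prefix: 6 events

events 1..5 are fine; event 6 — the response of #3 at time 6 — makes the prefix non-linearizable
every one of the 2 real-time-consistent orders over 3 completed stack ops fails the sequential spec
sample order #1, #2, #3 stalls at step 3 — #3 pop() → 86 has no legal effect
sample order #1, #3, #2 stalls at step 3 — #2 pop() → 86 has no legal effect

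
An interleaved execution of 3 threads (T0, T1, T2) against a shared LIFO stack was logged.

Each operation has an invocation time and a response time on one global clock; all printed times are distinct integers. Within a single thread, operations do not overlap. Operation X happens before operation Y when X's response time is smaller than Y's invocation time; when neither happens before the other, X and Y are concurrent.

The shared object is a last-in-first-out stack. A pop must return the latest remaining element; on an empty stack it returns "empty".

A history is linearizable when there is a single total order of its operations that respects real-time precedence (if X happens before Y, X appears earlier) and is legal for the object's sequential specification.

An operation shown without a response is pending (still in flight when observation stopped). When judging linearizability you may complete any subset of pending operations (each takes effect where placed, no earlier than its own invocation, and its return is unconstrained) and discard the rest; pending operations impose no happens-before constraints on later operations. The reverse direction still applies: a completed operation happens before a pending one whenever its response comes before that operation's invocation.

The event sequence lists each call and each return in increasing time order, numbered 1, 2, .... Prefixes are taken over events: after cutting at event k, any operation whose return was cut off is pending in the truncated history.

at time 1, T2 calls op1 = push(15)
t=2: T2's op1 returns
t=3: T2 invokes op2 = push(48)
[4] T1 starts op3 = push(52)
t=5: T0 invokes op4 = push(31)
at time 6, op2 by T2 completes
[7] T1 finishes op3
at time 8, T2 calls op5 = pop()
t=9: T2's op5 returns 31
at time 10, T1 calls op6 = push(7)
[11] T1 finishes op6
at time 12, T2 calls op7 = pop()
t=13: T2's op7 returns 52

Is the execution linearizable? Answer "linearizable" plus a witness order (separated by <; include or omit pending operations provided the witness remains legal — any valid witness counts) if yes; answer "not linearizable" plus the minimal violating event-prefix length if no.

events 1..12 are fine; event 13 — the response of op7 at time 13 — makes the prefix non-linearizable
no legal order exists: 2 real-time-consistent candidates over 6 completed LIFO stack operations, all rejected
no completion choice of the 1 pending operation (op4) rescues it — every subset was tried
e.g. op1, op2, op3, op5, op6, op7 (pending dropped): illegal at step 4, since op5 pop() → 31 cannot apply there
e.g. op1, op3, op2, op5, op6, op7 (pending dropped): illegal at step 4, since op5 pop() → 31 cannot apply there

not linearizable — minimal violating prefix: 13 events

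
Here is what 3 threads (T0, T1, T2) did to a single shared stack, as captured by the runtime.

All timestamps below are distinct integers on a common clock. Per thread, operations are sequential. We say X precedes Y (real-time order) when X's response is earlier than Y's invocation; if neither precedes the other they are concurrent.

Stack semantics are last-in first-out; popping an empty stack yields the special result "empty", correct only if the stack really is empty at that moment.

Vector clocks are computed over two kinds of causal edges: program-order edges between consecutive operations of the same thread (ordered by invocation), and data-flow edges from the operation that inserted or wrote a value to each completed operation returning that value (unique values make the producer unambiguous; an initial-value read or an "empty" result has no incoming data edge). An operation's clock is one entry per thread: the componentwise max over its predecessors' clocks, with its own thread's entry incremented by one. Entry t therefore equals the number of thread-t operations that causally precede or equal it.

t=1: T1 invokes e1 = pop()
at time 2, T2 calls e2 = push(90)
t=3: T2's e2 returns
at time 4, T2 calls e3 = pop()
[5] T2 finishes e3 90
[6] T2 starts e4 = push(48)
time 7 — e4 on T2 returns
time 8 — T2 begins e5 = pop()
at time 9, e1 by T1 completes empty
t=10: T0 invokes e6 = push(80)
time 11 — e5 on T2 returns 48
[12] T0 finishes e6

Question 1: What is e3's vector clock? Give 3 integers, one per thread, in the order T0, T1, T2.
Answer: (0, 0, 2)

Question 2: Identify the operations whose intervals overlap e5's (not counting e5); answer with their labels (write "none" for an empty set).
Answer: e1, e6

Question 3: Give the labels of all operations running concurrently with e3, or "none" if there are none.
Answer: e1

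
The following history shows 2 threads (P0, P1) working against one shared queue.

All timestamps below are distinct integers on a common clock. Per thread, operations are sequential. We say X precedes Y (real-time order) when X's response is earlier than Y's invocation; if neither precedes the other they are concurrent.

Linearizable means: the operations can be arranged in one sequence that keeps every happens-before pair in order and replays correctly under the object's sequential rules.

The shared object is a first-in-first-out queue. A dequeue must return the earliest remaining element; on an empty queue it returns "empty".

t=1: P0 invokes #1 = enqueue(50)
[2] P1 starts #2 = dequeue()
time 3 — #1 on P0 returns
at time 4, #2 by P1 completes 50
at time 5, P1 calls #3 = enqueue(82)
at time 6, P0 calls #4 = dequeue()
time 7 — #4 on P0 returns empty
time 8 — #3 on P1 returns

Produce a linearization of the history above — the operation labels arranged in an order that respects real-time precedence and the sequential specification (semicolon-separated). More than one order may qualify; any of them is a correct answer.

1. #1 enqueue(50), leaving queue <50>
2. #2 dequeue() → 50, leaving queue <>
3. #4 dequeue() → empty, leaving queue <>
4. #3 enqueue(82), leaving queue <82>

#1; #2; #4; #3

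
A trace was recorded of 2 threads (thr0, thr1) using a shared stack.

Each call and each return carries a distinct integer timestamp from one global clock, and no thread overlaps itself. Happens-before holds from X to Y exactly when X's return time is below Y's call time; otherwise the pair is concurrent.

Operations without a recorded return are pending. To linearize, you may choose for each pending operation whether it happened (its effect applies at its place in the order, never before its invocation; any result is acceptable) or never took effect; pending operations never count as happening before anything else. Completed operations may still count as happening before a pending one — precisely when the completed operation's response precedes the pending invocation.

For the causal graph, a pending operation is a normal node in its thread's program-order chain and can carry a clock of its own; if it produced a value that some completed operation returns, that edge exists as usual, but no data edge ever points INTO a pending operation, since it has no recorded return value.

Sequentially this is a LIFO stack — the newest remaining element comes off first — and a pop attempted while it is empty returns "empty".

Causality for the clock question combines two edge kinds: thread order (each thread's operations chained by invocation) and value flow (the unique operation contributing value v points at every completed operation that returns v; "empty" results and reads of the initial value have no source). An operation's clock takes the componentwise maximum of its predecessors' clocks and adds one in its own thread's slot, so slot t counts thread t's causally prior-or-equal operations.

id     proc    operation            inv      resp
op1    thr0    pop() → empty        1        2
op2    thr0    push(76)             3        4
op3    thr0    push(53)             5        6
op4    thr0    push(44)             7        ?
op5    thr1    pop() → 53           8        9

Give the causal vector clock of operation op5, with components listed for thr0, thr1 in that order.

(3, 1)

root op op1, invoked 1: fresh clock plus thr0's own tick → (1, 0)
merge at op2 (invoked 3): VC(op1)=(1, 0), own-thread bump on thr0 → (2, 0)
merge at op3 (invoked 5): VC(op2)=(2, 0), own-thread bump on thr0 → (3, 0)
merge at op5 (invoked 8): VC(op3)=(3, 0), own-thread bump on thr1 → (3, 1)
merge at op4 (invoked 7): VC(op3)=(3, 0), own-thread bump on thr0 → (4, 0)
target: VC(op5) = (3, 1)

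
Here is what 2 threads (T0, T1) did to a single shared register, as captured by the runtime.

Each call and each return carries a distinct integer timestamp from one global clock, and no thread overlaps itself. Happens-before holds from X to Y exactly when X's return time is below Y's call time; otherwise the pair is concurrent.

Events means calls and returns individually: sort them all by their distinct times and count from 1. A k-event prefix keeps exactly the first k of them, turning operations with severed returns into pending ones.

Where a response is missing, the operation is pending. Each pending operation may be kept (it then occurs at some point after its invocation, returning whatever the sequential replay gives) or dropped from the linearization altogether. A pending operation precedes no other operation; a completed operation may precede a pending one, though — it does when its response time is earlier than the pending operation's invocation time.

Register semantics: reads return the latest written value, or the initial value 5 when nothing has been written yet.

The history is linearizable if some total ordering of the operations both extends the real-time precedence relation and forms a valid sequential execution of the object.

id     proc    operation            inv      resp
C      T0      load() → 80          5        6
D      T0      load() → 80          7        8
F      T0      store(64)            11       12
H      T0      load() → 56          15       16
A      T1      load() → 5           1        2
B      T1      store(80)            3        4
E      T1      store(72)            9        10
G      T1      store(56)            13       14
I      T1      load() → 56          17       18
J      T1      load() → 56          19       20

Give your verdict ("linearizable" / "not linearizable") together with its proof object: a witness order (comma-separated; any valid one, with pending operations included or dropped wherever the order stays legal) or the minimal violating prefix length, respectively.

1. A load() → 5, leaving value 5
2. B store(80), leaving value 80
3. C load() → 80, leaving value 80
4. D load() → 80, leaving value 80
5. E store(72), leaving value 72
6. F store(64), leaving value 64
7. G store(56), leaving value 56
8. H load() → 56, leaving value 56
9. I load() → 56, leaving value 56
10. J load() → 56, leaving value 56

linearizable — witness: A, B, C, D, E, F, G, H, I, J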